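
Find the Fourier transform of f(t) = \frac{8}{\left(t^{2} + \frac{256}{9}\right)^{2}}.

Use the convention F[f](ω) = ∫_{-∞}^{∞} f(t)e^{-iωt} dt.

F(ω) = \frac{9 \pi \left(16 \left|{\omega}\right| + 3\right) e^{- \frac{16 \left|{\omega}\right|}{3}}}{1024}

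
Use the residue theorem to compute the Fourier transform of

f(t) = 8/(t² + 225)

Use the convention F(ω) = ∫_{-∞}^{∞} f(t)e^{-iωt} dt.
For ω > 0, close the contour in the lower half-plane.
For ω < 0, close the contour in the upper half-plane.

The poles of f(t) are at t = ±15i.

Let g(z) = f(z)e^{-iωz}; for large |z| the factor e^{-iωz} decays in the lower half-plane when ω > 0 and in the upper half-plane when ω < 0.

Case ω > 0 (lower half-plane, clockwise contour ⇒ F(ω) = -2πi·ΣRes):
  Res_{z = - 15 i} g(z) = \frac{4 i e^{- 15 \omega}}{15}
  F(ω) = -2πi·ΣRes = \frac{8 \pi e^{- 15 \omega}}{15}

Case ω < 0 (upper half-plane, counterclockwise contour ⇒ F(ω) = +2πi·ΣRes):
  Res_{z = 15 i} g(z) = - \frac{4 i e^{15 \omega}}{15}
  F(ω) = 2πi·ΣRes = \frac{8 \pi e^{15 \omega}}{15}

Both cases combine into a single formula in |ω|:

F(ω) = \frac{8 \pi e^{- 15 \left|{\omega}\right|}}{15}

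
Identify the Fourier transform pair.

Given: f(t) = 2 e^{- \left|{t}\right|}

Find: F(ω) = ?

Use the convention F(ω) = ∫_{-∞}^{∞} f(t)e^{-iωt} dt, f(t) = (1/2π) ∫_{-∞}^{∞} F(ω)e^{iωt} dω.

F(ω) = \frac{4}{\omega^{2} + 1}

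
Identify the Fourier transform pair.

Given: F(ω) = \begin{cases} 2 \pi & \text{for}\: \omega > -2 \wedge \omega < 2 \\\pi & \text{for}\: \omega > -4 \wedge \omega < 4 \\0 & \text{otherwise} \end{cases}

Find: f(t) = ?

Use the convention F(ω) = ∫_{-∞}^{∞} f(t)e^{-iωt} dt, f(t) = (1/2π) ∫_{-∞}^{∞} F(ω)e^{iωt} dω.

f(t) = \frac{2 \sin{\left(3 t \right)} \cos{\left(t \right)}}{t}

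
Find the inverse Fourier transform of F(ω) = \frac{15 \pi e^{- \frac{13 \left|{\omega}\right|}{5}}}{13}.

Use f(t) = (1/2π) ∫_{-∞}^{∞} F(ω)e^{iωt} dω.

f(t) = \frac{3}{t^{2} + \frac{169}{25}}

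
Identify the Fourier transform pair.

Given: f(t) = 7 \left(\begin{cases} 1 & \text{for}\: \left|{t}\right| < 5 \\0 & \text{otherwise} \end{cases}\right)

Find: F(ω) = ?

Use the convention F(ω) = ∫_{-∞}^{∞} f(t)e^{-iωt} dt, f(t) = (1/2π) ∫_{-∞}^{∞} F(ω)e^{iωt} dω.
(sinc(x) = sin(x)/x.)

F(ω) = 70 \operatorname{sinc}{\left(5 \omega \right)}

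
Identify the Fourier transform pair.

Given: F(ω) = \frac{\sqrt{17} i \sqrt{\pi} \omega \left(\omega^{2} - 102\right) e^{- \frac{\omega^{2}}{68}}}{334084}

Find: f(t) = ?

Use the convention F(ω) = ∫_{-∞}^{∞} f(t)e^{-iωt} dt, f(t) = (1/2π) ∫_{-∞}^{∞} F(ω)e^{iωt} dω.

f(t) = 2 t^{3} e^{- 17 t^{2}}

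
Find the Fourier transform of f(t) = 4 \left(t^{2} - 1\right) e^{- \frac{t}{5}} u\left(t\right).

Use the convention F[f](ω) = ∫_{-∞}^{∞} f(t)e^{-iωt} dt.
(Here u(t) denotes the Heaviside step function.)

F(ω) = \frac{20 \left(250 i \omega - \left(5 i \omega + 1\right)^{3} + 50\right)}{\left(5 i \omega + 1\right)^{4}}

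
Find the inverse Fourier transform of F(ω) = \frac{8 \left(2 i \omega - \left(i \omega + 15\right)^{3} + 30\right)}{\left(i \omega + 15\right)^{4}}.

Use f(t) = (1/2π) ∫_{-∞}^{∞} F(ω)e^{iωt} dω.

f(t) = 8 \left(t^{2} - 1\right) e^{- 15 t} u\left(t\right)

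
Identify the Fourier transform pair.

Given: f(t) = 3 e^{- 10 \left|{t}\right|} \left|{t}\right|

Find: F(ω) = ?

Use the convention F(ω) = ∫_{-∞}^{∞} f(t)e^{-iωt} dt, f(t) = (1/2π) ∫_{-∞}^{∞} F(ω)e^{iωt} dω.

F(ω) = \frac{6 \left(100 - \omega^{2}\right)}{\left(\omega^{2} + 100\right)^{2}}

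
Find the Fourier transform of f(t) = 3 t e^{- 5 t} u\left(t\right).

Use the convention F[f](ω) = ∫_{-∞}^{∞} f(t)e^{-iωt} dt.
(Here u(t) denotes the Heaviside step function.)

F(ω) = \frac{3}{\left(i \omega + 5\right)^{2}}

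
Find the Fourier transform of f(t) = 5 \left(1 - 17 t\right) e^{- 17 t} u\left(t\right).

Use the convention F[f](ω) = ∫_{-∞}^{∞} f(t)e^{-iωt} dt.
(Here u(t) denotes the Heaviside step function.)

F(ω) = \frac{5 i \omega}{- \omega^{2} + 34 i \omega + 289}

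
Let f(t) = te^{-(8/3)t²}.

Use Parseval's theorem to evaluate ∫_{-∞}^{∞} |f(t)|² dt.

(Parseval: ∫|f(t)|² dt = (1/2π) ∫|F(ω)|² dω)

∫|f(t)|² dt = \frac{3 \sqrt{3} \sqrt{\pi}}{128}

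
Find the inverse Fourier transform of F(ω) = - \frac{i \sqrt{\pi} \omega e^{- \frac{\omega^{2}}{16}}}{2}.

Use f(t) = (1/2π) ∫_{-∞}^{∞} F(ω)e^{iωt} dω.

f(t) = 8 t e^{- 4 t^{2}}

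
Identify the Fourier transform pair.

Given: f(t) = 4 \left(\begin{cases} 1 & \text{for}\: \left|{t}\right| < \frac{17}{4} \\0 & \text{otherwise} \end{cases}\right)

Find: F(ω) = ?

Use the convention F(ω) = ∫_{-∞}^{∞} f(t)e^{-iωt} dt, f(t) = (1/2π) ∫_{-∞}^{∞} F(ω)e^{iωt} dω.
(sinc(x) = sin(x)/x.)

F(ω) = 34 \operatorname{sinc}{\left(\frac{17 \omega}{4} \right)}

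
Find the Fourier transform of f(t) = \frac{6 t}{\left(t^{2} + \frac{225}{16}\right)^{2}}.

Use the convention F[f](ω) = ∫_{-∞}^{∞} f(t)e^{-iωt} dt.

F(ω) = - \frac{4 i \pi \omega e^{- \frac{15 \left|{\omega}\right|}{4}}}{5}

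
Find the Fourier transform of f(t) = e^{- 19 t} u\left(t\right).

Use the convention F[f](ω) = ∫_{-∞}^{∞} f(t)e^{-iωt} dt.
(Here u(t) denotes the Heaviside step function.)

F(ω) = \frac{1}{i \omega + 19}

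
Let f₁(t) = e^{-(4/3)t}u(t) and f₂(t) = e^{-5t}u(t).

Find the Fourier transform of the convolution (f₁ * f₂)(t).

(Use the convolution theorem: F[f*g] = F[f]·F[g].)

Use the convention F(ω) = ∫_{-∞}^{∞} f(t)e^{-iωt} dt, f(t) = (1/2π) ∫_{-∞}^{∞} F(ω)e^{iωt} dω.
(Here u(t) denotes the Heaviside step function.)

F[f₁*f₂](ω) = \frac{3}{\left(i \omega + 5\right) \left(3 i \omega + 4\right)}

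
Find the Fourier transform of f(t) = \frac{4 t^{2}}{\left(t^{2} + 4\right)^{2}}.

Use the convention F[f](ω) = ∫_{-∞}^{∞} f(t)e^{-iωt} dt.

F(ω) = \pi \left(1 - 2 \left|{\omega}\right|\right) e^{- 2 \left|{\omega}\right|}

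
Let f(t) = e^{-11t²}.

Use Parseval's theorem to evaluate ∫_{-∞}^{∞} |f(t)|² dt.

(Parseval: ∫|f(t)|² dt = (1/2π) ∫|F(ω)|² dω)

∫|f(t)|² dt = \frac{\sqrt{22} \sqrt{\pi}}{22}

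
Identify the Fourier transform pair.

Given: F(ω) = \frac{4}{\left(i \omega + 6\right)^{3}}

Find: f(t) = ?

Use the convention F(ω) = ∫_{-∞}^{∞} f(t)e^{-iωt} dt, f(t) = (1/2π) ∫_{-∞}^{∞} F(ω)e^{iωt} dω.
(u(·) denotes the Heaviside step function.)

f(t) = 2 t^{2} e^{- 6 t} u\left(t\right)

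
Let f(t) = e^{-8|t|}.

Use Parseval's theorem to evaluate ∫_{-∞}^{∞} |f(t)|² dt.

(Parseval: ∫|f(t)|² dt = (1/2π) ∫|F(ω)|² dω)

∫|f(t)|² dt = \frac{1}{8}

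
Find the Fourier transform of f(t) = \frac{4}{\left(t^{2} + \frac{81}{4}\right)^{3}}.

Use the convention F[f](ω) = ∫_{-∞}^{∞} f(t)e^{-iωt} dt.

F(ω) = \frac{4 \pi \left(27 \omega^{2} + 18 \left|{\omega}\right| + 4\right) e^{- \frac{9 \left|{\omega}\right|}{2}}}{19683}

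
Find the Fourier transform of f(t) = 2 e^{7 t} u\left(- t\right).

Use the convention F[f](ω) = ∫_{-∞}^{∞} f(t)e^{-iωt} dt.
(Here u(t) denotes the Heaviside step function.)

F(ω) = - \frac{2}{i \omega - 7}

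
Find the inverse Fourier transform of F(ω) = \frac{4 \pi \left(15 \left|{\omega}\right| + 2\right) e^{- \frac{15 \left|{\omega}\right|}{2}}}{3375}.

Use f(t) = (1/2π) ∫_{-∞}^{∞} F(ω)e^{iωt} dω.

f(t) = \frac{2}{\left(t^{2} + \frac{225}{4}\right)^{2}}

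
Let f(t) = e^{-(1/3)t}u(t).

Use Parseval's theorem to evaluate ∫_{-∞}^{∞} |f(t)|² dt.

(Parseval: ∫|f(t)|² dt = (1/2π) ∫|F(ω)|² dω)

∫|f(t)|² dt = \frac{3}{2}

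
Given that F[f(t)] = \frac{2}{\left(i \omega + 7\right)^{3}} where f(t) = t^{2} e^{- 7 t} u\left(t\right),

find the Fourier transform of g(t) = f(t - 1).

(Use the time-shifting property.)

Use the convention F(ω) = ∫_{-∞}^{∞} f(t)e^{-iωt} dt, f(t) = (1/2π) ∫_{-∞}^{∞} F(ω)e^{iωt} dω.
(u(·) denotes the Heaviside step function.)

F[g](ω) = \frac{2 e^{- i \omega}}{\left(i \omega + 7\right)^{3}}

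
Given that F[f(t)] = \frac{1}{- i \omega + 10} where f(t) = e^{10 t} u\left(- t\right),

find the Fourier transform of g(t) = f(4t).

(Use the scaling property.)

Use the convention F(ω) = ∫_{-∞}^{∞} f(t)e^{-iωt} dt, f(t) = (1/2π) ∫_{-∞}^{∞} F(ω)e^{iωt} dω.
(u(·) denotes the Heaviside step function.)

F[g](ω) = \frac{i}{\omega + 40 i}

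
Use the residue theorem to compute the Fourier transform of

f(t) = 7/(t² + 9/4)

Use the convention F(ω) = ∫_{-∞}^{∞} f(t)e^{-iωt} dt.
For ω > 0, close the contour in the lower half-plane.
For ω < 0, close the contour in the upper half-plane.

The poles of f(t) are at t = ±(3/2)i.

Let g(z) = f(z)e^{-iωz}; for large |z| the factor e^{-iωz} decays in the lower half-plane when ω > 0 and in the upper half-plane when ω < 0.

Case ω > 0 (lower half-plane, clockwise contour ⇒ F(ω) = -2πi·ΣRes):
  Res_{z = - \frac{3 i}{2}} g(z) = \frac{7 i e^{- \frac{3 \omega}{2}}}{3}
  F(ω) = -2πi·ΣRes = \frac{14 \pi e^{- \frac{3 \omega}{2}}}{3}

Case ω < 0 (upper half-plane, counterclockwise contour ⇒ F(ω) = +2πi·ΣRes):
  Res_{z = \frac{3 i}{2}} g(z) = - \frac{7 i e^{\frac{3 \omega}{2}}}{3}
  F(ω) = 2πi·ΣRes = \frac{14 \pi e^{\frac{3 \omega}{2}}}{3}

Both cases combine into a single formula in |ω|:

F(ω) = \frac{14 \pi e^{- \frac{3 \left|{\omega}\right|}{2}}}{3}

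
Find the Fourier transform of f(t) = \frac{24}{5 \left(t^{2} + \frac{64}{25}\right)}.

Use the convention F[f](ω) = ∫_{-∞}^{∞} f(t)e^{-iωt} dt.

F(ω) = 3 \pi e^{- \frac{8 \left|{\omega}\right|}{5}}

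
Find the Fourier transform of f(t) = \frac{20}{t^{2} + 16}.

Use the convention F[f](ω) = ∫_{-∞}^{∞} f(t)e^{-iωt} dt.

F(ω) = 5 \pi e^{- 4 \left|{\omega}\right|}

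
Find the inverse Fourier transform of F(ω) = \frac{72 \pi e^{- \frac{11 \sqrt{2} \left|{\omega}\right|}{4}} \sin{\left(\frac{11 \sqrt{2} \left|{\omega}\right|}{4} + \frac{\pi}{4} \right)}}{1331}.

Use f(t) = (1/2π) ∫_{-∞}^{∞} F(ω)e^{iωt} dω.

f(t) = \frac{9}{t^{4} + \frac{14641}{16}}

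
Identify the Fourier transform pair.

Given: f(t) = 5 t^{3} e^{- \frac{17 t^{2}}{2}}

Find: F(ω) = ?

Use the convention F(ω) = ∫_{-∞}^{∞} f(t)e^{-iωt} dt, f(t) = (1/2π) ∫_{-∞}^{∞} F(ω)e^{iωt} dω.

F(ω) = \frac{5 \sqrt{34} i \sqrt{\pi} \omega \left(\omega^{2} - 51\right) e^{- \frac{\omega^{2}}{34}}}{83521}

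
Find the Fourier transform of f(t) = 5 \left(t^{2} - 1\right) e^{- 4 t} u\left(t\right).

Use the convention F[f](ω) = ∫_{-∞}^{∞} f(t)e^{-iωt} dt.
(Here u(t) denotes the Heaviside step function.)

F(ω) = \frac{5 \left(2 i \omega - \left(i \omega + 4\right)^{3} + 8\right)}{\left(i \omega + 4\right)^{4}}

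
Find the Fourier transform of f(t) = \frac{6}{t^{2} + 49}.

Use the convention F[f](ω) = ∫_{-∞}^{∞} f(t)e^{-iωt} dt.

F(ω) = \frac{6 \pi e^{- 7 \left|{\omega}\right|}}{7}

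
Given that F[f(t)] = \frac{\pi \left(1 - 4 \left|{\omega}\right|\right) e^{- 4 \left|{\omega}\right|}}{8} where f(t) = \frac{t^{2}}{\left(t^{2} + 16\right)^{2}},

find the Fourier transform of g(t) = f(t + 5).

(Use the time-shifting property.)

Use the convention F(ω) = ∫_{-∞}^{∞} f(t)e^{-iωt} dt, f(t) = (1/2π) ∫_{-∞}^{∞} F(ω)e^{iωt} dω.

F[g](ω) = - \frac{\pi \left(4 \left|{\omega}\right| - 1\right) e^{5 i \omega - 4 \left|{\omega}\right|}}{8}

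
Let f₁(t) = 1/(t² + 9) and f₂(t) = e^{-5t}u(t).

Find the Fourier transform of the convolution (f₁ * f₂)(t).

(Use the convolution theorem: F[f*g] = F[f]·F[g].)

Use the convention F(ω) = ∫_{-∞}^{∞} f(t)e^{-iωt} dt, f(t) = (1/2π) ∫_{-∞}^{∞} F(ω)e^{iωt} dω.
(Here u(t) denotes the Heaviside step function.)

F[f₁*f₂](ω) = \frac{\pi e^{- 3 \left|{\omega}\right|}}{3 \left(i \omega + 5\right)}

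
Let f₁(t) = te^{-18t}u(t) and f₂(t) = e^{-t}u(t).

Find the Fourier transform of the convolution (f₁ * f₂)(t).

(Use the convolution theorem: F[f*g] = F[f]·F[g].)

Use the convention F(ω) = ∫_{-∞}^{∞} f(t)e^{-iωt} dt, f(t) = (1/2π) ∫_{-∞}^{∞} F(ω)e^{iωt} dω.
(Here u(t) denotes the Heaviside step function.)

F[f₁*f₂](ω) = \frac{1}{\left(i \omega + 1\right) \left(i \omega + 18\right)^{2}}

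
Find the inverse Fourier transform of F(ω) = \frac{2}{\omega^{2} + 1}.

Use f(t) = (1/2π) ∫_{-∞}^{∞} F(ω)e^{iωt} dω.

f(t) = e^{- \left|{t}\right|}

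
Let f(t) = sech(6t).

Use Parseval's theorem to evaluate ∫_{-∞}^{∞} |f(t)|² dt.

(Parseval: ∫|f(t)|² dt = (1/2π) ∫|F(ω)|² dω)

∫|f(t)|² dt = \frac{1}{3}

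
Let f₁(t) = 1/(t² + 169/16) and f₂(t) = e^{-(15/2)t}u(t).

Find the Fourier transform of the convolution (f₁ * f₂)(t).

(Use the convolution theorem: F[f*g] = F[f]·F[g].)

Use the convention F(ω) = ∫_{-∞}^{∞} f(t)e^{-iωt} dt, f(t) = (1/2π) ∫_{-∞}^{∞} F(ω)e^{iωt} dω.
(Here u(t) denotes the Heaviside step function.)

F[f₁*f₂](ω) = \frac{8 \pi e^{- \frac{13 \left|{\omega}\right|}{4}}}{13 \left(2 i \omega + 15\right)}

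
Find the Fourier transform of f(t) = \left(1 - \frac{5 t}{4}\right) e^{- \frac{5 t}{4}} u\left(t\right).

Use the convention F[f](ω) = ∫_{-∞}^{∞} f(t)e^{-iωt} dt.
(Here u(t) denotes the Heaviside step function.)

F(ω) = \frac{16 i \omega}{- 16 \omega^{2} + 40 i \omega + 25}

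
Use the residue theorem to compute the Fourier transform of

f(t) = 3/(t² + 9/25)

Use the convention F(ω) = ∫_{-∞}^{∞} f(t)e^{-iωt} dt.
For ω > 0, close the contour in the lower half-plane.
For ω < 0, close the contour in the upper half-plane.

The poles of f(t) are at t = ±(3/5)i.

Let g(z) = f(z)e^{-iωz}; for large |z| the factor e^{-iωz} decays in the lower half-plane when ω > 0 and in the upper half-plane when ω < 0.

Case ω > 0 (lower half-plane, clockwise contour ⇒ F(ω) = -2πi·ΣRes):
  Res_{z = - \frac{3 i}{5}} g(z) = \frac{5 i e^{- \frac{3 \omega}{5}}}{2}
  F(ω) = -2πi·ΣRes = 5 \pi e^{- \frac{3 \omega}{5}}

Case ω < 0 (upper half-plane, counterclockwise contour ⇒ F(ω) = +2πi·ΣRes):
  Res_{z = \frac{3 i}{5}} g(z) = - \frac{5 i e^{\frac{3 \omega}{5}}}{2}
  F(ω) = 2πi·ΣRes = 5 \pi e^{\frac{3 \omega}{5}}

Both cases combine into a single formula in |ω|:

F(ω) = 5 \pi e^{- \frac{3 \left|{\omega}\right|}{5}}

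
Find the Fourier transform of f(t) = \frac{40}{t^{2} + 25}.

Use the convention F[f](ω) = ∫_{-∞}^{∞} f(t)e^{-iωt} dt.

F(ω) = 8 \pi e^{- 5 \left|{\omega}\right|}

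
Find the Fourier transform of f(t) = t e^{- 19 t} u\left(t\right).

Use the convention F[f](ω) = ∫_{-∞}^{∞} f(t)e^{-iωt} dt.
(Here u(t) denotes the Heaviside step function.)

F(ω) = \frac{1}{\left(i \omega + 19\right)^{2}}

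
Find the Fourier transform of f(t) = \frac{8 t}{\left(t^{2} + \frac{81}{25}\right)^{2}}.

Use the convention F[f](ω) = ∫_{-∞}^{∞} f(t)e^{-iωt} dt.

F(ω) = - \frac{20 i \pi \omega e^{- \frac{9 \left|{\omega}\right|}{5}}}{9}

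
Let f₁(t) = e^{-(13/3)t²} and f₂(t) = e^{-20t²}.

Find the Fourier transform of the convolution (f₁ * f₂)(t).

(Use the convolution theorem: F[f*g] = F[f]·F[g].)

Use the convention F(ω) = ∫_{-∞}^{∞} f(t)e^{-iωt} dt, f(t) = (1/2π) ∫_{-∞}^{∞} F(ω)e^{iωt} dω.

F[f₁*f₂](ω) = \frac{\sqrt{195} \pi e^{- \frac{73 \omega^{2}}{1040}}}{130}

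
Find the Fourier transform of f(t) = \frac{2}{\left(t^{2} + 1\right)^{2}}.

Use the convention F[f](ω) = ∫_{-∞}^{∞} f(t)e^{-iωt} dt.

F(ω) = \pi \left(\left|{\omega}\right| + 1\right) e^{- \left|{\omega}\right|}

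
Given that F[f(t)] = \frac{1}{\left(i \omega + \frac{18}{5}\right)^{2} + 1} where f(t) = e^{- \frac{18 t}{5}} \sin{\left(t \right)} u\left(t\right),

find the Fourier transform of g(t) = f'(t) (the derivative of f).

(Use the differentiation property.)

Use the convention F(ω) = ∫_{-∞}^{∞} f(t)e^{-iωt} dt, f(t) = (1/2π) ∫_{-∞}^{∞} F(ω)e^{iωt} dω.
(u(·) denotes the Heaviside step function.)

F[g](ω) = \frac{25 i \omega}{\left(5 i \omega + 18\right)^{2} + 25}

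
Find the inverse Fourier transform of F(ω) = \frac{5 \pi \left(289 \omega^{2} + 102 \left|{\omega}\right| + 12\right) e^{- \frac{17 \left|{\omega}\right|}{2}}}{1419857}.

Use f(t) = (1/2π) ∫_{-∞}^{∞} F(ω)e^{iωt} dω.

f(t) = \frac{5}{\left(t^{2} + \frac{289}{4}\right)^{3}}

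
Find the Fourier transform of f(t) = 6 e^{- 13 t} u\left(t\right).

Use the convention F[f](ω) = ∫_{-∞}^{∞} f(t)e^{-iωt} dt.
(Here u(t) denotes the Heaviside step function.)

F(ω) = \frac{6}{i \omega + 13}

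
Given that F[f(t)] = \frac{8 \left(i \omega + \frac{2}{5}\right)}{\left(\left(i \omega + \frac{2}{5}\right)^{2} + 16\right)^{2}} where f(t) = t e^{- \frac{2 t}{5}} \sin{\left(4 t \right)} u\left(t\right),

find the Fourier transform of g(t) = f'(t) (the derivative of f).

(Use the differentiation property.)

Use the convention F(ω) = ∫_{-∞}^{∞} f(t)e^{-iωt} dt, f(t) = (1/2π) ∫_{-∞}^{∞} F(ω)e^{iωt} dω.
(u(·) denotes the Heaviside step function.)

F[g](ω) = \frac{1000 i \omega \left(5 i \omega + 2\right)}{\left(\left(5 i \omega + 2\right)^{2} + 400\right)^{2}}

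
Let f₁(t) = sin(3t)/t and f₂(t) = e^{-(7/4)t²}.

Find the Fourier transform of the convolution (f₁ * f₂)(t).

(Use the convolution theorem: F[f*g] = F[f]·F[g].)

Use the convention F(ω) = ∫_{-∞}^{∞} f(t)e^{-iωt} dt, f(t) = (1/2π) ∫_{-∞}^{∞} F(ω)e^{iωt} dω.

F[f₁*f₂](ω) = \begin{cases} \frac{2 \sqrt{7} \pi^{\frac{3}{2}} e^{- \frac{\omega^{2}}{7}}}{7} & \text{for}\: \omega > -3 \wedge \omega < 3 \\0 & \text{otherwise} \end{cases}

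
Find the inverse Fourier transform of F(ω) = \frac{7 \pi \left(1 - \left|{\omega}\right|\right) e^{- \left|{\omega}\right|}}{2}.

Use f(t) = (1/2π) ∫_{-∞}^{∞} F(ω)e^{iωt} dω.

f(t) = \frac{7 t^{2}}{\left(t^{2} + 1\right)^{2}}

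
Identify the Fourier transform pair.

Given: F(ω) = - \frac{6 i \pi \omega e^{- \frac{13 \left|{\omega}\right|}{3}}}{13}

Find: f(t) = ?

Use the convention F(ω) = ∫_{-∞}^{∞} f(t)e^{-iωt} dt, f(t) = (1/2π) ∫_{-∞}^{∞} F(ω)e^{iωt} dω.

f(t) = \frac{4 t}{\left(t^{2} + \frac{169}{9}\right)^{2}}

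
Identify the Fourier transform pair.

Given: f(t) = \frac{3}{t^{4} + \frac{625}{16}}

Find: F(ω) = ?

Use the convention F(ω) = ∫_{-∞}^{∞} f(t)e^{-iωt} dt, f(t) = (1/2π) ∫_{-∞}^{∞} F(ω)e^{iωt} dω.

F(ω) = \frac{24 \pi e^{- \frac{5 \sqrt{2} \left|{\omega}\right|}{4}} \sin{\left(\frac{5 \sqrt{2} \left|{\omega}\right|}{4} + \frac{\pi}{4} \right)}}{125}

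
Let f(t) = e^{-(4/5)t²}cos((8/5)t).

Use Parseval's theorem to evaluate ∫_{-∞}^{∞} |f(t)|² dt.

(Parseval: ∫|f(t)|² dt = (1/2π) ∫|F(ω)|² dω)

∫|f(t)|² dt = \frac{\sqrt{10} \sqrt{\pi} \left(1 + e^{\frac{8}{5}}\right)}{8 e^{\frac{8}{5}}}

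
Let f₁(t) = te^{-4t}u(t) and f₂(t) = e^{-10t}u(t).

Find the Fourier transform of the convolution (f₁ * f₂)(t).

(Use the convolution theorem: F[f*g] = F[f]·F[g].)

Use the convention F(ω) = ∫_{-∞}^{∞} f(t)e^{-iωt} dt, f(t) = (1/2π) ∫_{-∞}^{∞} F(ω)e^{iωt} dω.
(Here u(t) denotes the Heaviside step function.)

F[f₁*f₂](ω) = \frac{1}{\left(i \omega + 4\right)^{2} \left(i \omega + 10\right)}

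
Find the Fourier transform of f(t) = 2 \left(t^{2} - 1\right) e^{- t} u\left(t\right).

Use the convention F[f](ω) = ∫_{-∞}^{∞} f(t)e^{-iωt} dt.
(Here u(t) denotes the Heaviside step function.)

F(ω) = \frac{2 \left(2 i \omega - \left(i \omega + 1\right)^{3} + 2\right)}{\left(i \omega + 1\right)^{4}}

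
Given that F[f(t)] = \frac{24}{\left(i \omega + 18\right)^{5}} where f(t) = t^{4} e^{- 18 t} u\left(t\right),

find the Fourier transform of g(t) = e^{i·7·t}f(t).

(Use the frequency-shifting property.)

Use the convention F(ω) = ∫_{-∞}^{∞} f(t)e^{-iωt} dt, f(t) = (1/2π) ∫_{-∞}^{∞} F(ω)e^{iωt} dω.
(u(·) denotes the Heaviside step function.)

F[g](ω) = \frac{24}{\left(i \left(\omega - 7\right) + 18\right)^{5}}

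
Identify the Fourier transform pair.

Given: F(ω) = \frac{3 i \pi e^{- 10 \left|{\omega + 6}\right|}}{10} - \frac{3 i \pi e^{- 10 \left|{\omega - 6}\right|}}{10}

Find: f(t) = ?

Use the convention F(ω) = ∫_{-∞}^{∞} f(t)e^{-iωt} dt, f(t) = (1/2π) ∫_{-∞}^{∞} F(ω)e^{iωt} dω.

f(t) = \frac{6 \sin{\left(6 t \right)}}{t^{2} + 100}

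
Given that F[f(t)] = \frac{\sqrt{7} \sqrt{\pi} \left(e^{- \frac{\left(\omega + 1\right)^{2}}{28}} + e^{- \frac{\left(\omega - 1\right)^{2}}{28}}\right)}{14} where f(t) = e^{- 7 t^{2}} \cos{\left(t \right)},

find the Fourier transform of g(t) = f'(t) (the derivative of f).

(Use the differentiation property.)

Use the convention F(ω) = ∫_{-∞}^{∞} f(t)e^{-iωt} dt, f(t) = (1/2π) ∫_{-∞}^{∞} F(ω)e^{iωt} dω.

F[g](ω) = \frac{\sqrt{7} i \sqrt{\pi} \omega \left(e^{\frac{\omega}{7}} + 1\right) e^{- \frac{\omega^{2}}{28} - \frac{\omega}{14} - \frac{1}{28}}}{14}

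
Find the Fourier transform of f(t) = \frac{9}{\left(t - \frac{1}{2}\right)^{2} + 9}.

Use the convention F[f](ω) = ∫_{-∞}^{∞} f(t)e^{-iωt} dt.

F(ω) = 3 \pi e^{- \frac{i \omega}{2} - 3 \left|{\omega}\right|}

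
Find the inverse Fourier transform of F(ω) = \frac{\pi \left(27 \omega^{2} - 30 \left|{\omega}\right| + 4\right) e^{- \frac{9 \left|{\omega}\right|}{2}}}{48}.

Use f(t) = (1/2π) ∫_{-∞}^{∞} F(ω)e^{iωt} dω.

f(t) = \frac{t^{4}}{\left(t^{2} + \frac{81}{4}\right)^{3}}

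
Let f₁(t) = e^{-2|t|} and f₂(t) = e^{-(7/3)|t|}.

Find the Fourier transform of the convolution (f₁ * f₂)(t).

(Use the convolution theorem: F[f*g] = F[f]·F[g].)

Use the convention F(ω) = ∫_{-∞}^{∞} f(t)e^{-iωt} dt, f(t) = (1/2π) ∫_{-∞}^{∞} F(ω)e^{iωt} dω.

F[f₁*f₂](ω) = \frac{168}{\left(\omega^{2} + 4\right) \left(9 \omega^{2} + 49\right)}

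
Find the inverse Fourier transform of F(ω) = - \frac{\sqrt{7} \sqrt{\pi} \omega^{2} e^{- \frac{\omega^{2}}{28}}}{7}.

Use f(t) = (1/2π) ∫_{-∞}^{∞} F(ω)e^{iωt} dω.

f(t) = 7 \left(28 t^{2} - 2\right) e^{- 7 t^{2}}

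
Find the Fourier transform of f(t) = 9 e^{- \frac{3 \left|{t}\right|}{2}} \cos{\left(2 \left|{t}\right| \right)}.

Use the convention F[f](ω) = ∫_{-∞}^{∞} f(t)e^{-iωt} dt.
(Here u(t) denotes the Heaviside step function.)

F(ω) = \frac{108 \left(4 \omega^{2} + 25\right)}{16 \omega^{4} - 56 \omega^{2} + 625}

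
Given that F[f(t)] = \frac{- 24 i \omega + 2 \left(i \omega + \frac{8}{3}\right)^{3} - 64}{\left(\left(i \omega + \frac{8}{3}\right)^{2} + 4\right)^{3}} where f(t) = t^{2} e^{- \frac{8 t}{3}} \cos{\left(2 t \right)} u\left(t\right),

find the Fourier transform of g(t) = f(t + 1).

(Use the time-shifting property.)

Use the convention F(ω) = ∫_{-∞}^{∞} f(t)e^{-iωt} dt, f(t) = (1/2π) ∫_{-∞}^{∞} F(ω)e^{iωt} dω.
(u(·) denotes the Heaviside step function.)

F[g](ω) = \frac{54 \left(- 324 i \omega + \left(3 i \omega + 8\right)^{3} - 864\right) e^{i \omega}}{\left(\left(3 i \omega + 8\right)^{2} + 36\right)^{3}}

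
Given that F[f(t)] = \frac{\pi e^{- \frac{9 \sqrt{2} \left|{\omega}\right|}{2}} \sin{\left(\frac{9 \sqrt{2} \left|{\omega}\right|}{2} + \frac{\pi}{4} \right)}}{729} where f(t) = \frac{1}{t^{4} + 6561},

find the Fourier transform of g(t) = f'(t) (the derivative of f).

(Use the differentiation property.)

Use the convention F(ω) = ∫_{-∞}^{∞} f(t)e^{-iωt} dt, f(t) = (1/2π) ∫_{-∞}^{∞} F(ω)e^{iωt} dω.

F[g](ω) = \frac{i \pi \omega e^{- \frac{9 \sqrt{2} \left|{\omega}\right|}{2}} \sin{\left(\frac{9 \sqrt{2} \left|{\omega}\right|}{2} + \frac{\pi}{4} \right)}}{729}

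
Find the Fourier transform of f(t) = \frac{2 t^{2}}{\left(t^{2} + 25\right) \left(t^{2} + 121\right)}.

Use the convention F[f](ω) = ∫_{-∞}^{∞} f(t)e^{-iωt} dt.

F(ω) = \frac{\pi \left(11 - 5 e^{6 \left|{\omega}\right|}\right) e^{- 11 \left|{\omega}\right|}}{48}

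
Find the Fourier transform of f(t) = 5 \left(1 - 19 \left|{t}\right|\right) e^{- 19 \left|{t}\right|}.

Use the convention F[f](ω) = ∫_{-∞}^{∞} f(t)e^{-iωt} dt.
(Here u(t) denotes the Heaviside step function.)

F(ω) = \frac{380 \omega^{2}}{\left(\omega^{2} + 361\right)^{2}}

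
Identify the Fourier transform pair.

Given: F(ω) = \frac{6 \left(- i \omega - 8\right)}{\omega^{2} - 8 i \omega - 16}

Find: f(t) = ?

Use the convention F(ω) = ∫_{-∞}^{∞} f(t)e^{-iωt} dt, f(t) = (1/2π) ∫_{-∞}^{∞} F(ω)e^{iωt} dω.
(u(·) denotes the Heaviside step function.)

f(t) = 6 \left(4 t + 1\right) e^{- 4 t} u\left(t\right)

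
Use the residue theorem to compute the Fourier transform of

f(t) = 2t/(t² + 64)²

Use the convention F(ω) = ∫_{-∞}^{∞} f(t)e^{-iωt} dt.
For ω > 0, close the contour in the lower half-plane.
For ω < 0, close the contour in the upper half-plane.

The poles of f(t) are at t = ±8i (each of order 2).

Let g(z) = f(z)e^{-iωz}; for large |z| the factor e^{-iωz} decays in the lower half-plane when ω > 0 and in the upper half-plane when ω < 0.

Case ω > 0 (lower half-plane, clockwise contour ⇒ F(ω) = -2πi·ΣRes):
  Res_{z = - 8 i} g(z) = \frac{\omega e^{- 8 \omega}}{16} (pole of order 2)
  F(ω) = -2πi·ΣRes = - \frac{i \pi \omega e^{- 8 \omega}}{8}

Case ω < 0 (upper half-plane, counterclockwise contour ⇒ F(ω) = +2πi·ΣRes):
  Res_{z = 8 i} g(z) = - \frac{\omega e^{8 \omega}}{16} (pole of order 2)
  F(ω) = 2πi·ΣRes = - \frac{i \pi \omega e^{8 \omega}}{8}

Both cases combine into a single formula in |ω|:

F(ω) = - \frac{i \pi \omega e^{- 8 \left|{\omega}\right|}}{8}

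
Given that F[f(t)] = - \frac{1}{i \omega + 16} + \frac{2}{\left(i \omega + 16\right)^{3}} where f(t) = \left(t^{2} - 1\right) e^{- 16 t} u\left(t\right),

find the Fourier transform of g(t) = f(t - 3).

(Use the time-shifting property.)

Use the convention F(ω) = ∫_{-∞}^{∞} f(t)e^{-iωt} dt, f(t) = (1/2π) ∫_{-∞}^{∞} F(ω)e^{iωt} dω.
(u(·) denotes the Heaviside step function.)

F[g](ω) = \frac{\left(2 i \omega - \left(i \omega + 16\right)^{3} + 32\right) e^{- 3 i \omega}}{\left(i \omega + 16\right)^{4}}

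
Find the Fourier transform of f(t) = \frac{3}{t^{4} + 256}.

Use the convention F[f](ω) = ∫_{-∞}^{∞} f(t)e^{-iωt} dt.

F(ω) = \frac{3 \pi e^{- 2 \sqrt{2} \left|{\omega}\right|} \sin{\left(2 \sqrt{2} \left|{\omega}\right| + \frac{\pi}{4} \right)}}{64}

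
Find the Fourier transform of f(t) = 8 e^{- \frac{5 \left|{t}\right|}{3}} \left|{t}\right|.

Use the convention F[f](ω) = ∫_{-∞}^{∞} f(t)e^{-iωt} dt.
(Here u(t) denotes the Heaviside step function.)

F(ω) = \frac{144 \left(25 - 9 \omega^{2}\right)}{\left(9 \omega^{2} + 25\right)^{2}}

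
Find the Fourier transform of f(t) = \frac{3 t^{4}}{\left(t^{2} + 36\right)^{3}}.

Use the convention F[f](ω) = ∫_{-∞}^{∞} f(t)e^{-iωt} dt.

F(ω) = \frac{3 \pi \left(12 \omega^{2} - 10 \left|{\omega}\right| + 1\right) e^{- 6 \left|{\omega}\right|}}{16}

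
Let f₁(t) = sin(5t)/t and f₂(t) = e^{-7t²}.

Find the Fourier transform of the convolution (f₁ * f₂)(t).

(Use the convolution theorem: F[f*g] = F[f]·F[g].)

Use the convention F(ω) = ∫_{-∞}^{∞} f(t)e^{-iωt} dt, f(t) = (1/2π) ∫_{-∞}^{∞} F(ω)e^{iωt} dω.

F[f₁*f₂](ω) = \begin{cases} \frac{\sqrt{7} \pi^{\frac{3}{2}} e^{- \frac{\omega^{2}}{28}}}{7} & \text{for}\: \omega > -5 \wedge \omega < 5 \\0 & \text{otherwise} \end{cases}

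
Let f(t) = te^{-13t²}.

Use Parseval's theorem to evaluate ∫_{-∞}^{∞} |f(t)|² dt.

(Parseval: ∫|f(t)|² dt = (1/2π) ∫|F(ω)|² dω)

∫|f(t)|² dt = \frac{\sqrt{26} \sqrt{\pi}}{1352}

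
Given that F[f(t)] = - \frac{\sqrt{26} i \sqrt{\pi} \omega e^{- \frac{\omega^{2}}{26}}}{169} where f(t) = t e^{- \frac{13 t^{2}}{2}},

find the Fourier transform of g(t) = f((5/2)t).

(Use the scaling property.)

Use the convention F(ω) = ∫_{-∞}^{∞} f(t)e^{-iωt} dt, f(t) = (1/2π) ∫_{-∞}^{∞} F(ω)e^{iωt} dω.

F[g](ω) = - \frac{4 \sqrt{26} i \sqrt{\pi} \omega e^{- \frac{2 \omega^{2}}{325}}}{4225}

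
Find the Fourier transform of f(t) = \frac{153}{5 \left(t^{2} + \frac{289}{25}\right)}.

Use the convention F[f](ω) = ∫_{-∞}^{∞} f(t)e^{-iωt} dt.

F(ω) = 9 \pi e^{- \frac{17 \left|{\omega}\right|}{5}}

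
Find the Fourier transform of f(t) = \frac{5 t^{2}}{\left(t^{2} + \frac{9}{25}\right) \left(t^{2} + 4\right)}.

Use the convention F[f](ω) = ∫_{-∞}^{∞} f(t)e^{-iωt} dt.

F(ω) = \frac{250 \pi e^{- 2 \left|{\omega}\right|}}{91} - \frac{75 \pi e^{- \frac{3 \left|{\omega}\right|}{5}}}{91}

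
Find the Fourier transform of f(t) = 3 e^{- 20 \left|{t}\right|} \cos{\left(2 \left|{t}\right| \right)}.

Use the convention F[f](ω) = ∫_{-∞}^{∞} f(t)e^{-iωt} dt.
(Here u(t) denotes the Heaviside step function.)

F(ω) = \frac{120 \left(\omega^{2} + 404\right)}{\omega^{4} + 792 \omega^{2} + 163216}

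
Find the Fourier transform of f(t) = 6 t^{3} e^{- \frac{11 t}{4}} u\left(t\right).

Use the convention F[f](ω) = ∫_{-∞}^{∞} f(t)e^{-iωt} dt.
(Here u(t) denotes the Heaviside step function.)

F(ω) = \frac{9216}{\left(4 i \omega + 11\right)^{4}}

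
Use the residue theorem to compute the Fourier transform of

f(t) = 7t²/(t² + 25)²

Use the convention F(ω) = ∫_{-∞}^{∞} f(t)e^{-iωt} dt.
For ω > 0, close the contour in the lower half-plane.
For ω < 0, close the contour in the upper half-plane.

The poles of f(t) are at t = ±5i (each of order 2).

Let g(z) = f(z)e^{-iωz}; for large |z| the factor e^{-iωz} decays in the lower half-plane when ω > 0 and in the upper half-plane when ω < 0.

Case ω > 0 (lower half-plane, clockwise contour ⇒ F(ω) = -2πi·ΣRes):
  Res_{z = - 5 i} g(z) = \frac{7 i \left(1 - 5 \omega\right) e^{- 5 \omega}}{20} (pole of order 2)
  F(ω) = -2πi·ΣRes = \frac{7 \pi \left(1 - 5 \omega\right) e^{- 5 \omega}}{10}

Case ω < 0 (upper half-plane, counterclockwise contour ⇒ F(ω) = +2πi·ΣRes):
  Res_{z = 5 i} g(z) = \frac{7 i \left(- 5 \omega - 1\right) e^{5 \omega}}{20} (pole of order 2)
  F(ω) = 2πi·ΣRes = \frac{7 \pi \left(5 \omega + 1\right) e^{5 \omega}}{10}

Both cases combine into a single formula in |ω|:

F(ω) = \frac{7 \pi \left(1 - 5 \left|{\omega}\right|\right) e^{- 5 \left|{\omega}\right|}}{10}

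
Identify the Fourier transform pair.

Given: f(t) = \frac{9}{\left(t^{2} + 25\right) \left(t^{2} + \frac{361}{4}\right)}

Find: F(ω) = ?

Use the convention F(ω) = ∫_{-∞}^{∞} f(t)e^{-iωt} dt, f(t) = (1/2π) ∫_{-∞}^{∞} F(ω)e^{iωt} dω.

F(ω) = \frac{4 \pi e^{- 5 \left|{\omega}\right|}}{145} - \frac{8 \pi e^{- \frac{19 \left|{\omega}\right|}{2}}}{551}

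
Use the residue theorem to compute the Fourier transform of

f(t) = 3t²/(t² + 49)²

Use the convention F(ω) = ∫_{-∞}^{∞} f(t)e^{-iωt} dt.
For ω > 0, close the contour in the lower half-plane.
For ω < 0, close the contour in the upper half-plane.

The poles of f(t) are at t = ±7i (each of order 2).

Let g(z) = f(z)e^{-iωz}; for large |z| the factor e^{-iωz} decays in the lower half-plane when ω > 0 and in the upper half-plane when ω < 0.

Case ω > 0 (lower half-plane, clockwise contour ⇒ F(ω) = -2πi·ΣRes):
  Res_{z = - 7 i} g(z) = \frac{3 i \left(1 - 7 \omega\right) e^{- 7 \omega}}{28} (pole of order 2)
  F(ω) = -2πi·ΣRes = \frac{3 \pi \left(1 - 7 \omega\right) e^{- 7 \omega}}{14}

Case ω < 0 (upper half-plane, counterclockwise contour ⇒ F(ω) = +2πi·ΣRes):
  Res_{z = 7 i} g(z) = \frac{3 i \left(- 7 \omega - 1\right) e^{7 \omega}}{28} (pole of order 2)
  F(ω) = 2πi·ΣRes = \frac{3 \pi \left(7 \omega + 1\right) e^{7 \omega}}{14}

Both cases combine into a single formula in |ω|:

F(ω) = \frac{3 \pi \left(1 - 7 \left|{\omega}\right|\right) e^{- 7 \left|{\omega}\right|}}{14}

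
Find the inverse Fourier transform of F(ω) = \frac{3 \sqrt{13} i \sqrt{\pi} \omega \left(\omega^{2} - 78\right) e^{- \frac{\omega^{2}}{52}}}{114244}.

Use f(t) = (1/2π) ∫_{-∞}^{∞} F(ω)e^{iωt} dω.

f(t) = 6 t^{3} e^{- 13 t^{2}}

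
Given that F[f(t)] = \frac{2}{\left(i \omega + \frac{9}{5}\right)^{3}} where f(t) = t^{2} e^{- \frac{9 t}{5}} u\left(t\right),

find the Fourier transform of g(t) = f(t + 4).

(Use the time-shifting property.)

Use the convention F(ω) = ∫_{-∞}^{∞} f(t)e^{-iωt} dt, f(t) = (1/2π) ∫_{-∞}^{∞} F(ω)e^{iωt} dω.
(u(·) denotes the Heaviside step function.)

F[g](ω) = \frac{250 e^{4 i \omega}}{\left(5 i \omega + 9\right)^{3}}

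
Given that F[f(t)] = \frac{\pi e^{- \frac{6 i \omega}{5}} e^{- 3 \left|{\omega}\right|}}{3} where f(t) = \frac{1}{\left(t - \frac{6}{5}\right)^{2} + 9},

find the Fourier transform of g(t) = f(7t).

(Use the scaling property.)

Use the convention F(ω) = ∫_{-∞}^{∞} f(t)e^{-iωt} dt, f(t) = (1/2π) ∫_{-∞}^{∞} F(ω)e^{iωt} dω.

F[g](ω) = \frac{\pi e^{- \frac{6 i \omega}{35} - \frac{3 \left|{\omega}\right|}{7}}}{21}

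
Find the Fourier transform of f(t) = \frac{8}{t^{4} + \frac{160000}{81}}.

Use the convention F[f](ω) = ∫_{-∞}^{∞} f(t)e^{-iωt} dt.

F(ω) = \frac{27 \pi e^{- \frac{10 \sqrt{2} \left|{\omega}\right|}{3}} \sin{\left(\frac{10 \sqrt{2} \left|{\omega}\right|}{3} + \frac{\pi}{4} \right)}}{1000}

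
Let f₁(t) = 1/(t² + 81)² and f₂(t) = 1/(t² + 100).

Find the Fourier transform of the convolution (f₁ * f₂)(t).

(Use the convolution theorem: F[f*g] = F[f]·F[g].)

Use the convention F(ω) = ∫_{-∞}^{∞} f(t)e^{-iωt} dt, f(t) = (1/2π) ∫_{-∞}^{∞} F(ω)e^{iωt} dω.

F[f₁*f₂](ω) = \frac{\pi^{2} \left(9 \left|{\omega}\right| + 1\right) e^{- 19 \left|{\omega}\right|}}{14580}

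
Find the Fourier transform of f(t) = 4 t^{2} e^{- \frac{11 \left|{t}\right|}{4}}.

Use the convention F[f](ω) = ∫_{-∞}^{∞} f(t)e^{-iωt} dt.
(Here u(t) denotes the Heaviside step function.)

F(ω) = \frac{11264 \left(121 - 48 \omega^{2}\right)}{\left(16 \omega^{2} + 121\right)^{3}}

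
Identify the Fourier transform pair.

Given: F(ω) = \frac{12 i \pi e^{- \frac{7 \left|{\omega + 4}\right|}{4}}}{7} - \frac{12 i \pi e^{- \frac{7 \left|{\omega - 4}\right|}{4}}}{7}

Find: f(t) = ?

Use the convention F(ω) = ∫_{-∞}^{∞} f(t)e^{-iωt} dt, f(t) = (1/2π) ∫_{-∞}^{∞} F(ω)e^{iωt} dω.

f(t) = \frac{6 \sin{\left(4 t \right)}}{t^{2} + \frac{49}{16}}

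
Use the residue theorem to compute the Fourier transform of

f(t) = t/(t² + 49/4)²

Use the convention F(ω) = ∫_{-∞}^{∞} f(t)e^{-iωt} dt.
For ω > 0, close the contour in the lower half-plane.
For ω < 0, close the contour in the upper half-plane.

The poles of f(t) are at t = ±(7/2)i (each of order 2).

Let g(z) = f(z)e^{-iωz}; for large |z| the factor e^{-iωz} decays in the lower half-plane when ω > 0 and in the upper half-plane when ω < 0.

Case ω > 0 (lower half-plane, clockwise contour ⇒ F(ω) = -2πi·ΣRes):
  Res_{z = - \frac{7 i}{2}} g(z) = \frac{\omega e^{- \frac{7 \omega}{2}}}{14} (pole of order 2)
  F(ω) = -2πi·ΣRes = - \frac{i \pi \omega e^{- \frac{7 \omega}{2}}}{7}

Case ω < 0 (upper half-plane, counterclockwise contour ⇒ F(ω) = +2πi·ΣRes):
  Res_{z = \frac{7 i}{2}} g(z) = - \frac{\omega e^{\frac{7 \omega}{2}}}{14} (pole of order 2)
  F(ω) = 2πi·ΣRes = - \frac{i \pi \omega e^{\frac{7 \omega}{2}}}{7}

Both cases combine into a single formula in |ω|:

F(ω) = - \frac{i \pi \omega e^{- \frac{7 \left|{\omega}\right|}{2}}}{7}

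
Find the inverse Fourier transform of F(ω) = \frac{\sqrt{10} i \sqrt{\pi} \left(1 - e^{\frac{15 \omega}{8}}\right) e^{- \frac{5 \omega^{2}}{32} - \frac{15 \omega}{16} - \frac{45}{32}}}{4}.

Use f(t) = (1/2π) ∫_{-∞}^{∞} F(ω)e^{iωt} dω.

f(t) = 2 e^{- \frac{8 t^{2}}{5}} \sin{\left(3 t \right)}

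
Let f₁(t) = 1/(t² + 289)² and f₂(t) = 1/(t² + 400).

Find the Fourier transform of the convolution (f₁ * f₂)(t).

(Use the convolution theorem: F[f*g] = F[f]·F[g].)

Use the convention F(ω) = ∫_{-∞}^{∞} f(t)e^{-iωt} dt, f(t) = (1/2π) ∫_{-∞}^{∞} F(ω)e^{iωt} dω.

F[f₁*f₂](ω) = \frac{\pi^{2} \left(17 \left|{\omega}\right| + 1\right) e^{- 37 \left|{\omega}\right|}}{196520}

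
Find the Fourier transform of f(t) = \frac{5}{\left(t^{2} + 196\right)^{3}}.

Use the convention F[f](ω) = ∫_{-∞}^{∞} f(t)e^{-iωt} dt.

F(ω) = \frac{5 \pi \left(196 \omega^{2} + 42 \left|{\omega}\right| + 3\right) e^{- 14 \left|{\omega}\right|}}{4302592}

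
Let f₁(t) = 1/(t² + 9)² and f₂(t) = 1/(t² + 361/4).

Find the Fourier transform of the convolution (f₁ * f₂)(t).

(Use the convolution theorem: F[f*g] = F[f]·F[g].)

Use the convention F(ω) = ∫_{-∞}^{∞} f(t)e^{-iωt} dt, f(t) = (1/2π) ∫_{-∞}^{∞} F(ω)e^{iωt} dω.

F[f₁*f₂](ω) = \frac{\pi^{2} \left(3 \left|{\omega}\right| + 1\right) e^{- \frac{25 \left|{\omega}\right|}{2}}}{513}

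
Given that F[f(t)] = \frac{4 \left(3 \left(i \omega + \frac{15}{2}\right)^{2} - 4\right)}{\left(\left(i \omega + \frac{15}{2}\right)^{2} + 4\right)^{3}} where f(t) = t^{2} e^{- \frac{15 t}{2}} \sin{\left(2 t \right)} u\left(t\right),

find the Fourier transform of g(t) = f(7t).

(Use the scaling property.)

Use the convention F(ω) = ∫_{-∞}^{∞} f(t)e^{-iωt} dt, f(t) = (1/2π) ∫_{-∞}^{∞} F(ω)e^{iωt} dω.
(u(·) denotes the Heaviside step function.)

F[g](ω) = \frac{21952 \left(3 \left(2 i \omega + 105\right)^{2} - 784\right)}{\left(\left(2 i \omega + 105\right)^{2} + 784\right)^{3}}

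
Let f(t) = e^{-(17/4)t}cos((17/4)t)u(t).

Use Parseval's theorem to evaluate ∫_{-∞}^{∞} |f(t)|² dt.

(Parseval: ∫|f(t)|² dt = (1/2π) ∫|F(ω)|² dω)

∫|f(t)|² dt = \frac{3}{34}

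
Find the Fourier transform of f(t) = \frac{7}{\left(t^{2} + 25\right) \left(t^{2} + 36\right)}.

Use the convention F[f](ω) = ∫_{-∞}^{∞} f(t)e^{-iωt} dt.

F(ω) = \frac{7 \pi \left(6 e^{\left|{\omega}\right|} - 5\right) e^{- 6 \left|{\omega}\right|}}{330}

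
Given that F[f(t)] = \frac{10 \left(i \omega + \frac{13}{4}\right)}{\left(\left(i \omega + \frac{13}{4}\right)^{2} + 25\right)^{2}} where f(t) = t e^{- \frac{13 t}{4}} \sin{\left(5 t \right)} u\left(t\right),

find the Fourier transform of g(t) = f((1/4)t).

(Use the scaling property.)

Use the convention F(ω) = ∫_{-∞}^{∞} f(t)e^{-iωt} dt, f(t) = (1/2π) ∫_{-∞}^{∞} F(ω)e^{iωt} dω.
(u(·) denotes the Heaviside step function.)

F[g](ω) = \frac{2560 \left(16 i \omega + 13\right)}{\left(\left(16 i \omega + 13\right)^{2} + 400\right)^{2}}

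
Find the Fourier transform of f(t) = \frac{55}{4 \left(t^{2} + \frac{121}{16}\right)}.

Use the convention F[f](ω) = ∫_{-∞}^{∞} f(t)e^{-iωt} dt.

F(ω) = 5 \pi e^{- \frac{11 \left|{\omega}\right|}{4}}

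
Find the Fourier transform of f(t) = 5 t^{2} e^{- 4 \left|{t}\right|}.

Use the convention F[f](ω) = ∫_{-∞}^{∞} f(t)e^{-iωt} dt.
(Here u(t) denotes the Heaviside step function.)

F(ω) = \frac{80 \left(16 - 3 \omega^{2}\right)}{\left(\omega^{2} + 16\right)^{3}}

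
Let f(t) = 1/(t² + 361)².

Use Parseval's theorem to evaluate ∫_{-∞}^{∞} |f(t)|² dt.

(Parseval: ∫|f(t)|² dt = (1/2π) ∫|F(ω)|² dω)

∫|f(t)|² dt = \frac{5 \pi}{14301947824}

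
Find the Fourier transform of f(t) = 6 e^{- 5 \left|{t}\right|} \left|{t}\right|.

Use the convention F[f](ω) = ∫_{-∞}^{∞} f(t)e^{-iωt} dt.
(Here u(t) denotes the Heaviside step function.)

F(ω) = \frac{12 \left(25 - \omega^{2}\right)}{\left(\omega^{2} + 25\right)^{2}}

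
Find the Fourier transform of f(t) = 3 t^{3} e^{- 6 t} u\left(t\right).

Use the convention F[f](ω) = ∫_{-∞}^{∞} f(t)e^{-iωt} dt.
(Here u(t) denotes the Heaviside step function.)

F(ω) = \frac{18}{\left(i \omega + 6\right)^{4}}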